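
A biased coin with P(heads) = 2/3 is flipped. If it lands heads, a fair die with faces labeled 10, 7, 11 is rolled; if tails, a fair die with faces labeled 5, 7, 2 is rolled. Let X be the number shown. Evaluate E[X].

E[X | heads] = (10+7+11)/3 = 28/3.
E[X | tails] = (5+7+2)/3 = 14/3.
E[X] = (2/3)·(28/3) + (1/3)·(14/3) = 70/9.

70/9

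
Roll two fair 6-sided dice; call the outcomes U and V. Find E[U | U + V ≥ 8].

P(U + V ≥ 8) = 5/12.
Summing U·P(x,y) over outcomes with U + V ≥ 8 gives 35/18.
E[U | U + V ≥ 8] = (35/18) / (5/12) = 14/3.

14/3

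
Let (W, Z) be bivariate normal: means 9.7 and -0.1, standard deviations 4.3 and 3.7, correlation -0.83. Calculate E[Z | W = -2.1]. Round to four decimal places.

8.3274

For a bivariate normal, E[Z | W=x] = μ_Z + ρ·(σ_Z/σ_W)·(x − μ_W).
E[Z | W=-2.1] = -0.1 + (-0.83)·(3.7/4.3)·(-2.1 − (9.7)) = -0.1 + (-0.71419)·(-11.8) = 8.3274.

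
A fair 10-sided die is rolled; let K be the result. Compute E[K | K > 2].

13/2

Given K > 2, K is equally likely to be any of {3, 4, 5, 6, 7, 8, 9, 10}.
E[K | K > 2] = (3 + 4 + 5 + 6 + 7 + 8 + 9 + 10) / 8 = 13/2.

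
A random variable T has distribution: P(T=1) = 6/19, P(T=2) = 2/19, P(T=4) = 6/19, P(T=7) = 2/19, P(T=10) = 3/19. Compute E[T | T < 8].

3

P(T < 8) = 16/19.
Σ over the event: 1·6/19 + 2·2/19 + 4·6/19 + 7·2/19 = 48/19.
E[T | T < 8] = (48/19) / (16/19) = 3.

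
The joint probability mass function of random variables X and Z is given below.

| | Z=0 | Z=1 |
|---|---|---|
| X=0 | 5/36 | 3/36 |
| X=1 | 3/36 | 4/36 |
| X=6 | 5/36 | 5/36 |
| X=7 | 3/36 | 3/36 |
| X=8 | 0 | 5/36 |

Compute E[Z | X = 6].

P(X = 6) = 5/18.
Σ Z·P over the event = 0·(5/36) + 1·(5/36) = 5/36.
E[Z | X = 6] = (5/36) / (5/18) = 1/2.

1/2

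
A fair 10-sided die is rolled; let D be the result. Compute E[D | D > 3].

Given D > 3, D is equally likely to be any of {4, 5, 6, 7, 8, 9, 10}.
E[D | D > 3] = (4 + 5 + 6 + 7 + 8 + 9 + 10) / 7 = 7.

7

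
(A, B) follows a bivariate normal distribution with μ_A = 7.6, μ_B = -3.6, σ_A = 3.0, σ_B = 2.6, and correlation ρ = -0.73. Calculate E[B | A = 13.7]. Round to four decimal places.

-7.4593

E[B | A=x] = μ_B + ρ(σ_B/σ_A)(x − μ_A) for jointly normal variables.
E[B | A=13.7] = -3.6 + (-0.73)·(2.6/3.0)·(13.7 − (7.6)) = -3.6 + (-0.63267)·(6.1) = -7.4593.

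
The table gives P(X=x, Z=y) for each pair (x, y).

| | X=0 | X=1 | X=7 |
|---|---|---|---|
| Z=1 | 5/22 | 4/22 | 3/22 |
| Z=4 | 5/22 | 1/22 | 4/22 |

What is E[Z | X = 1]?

8/5

P(X = 1) = 5/22.
Σ Z·P over the event = 1·(4/22) + 4·(1/22) = 4/11.
E[Z | X = 1] = (4/11) / (5/22) = 8/5.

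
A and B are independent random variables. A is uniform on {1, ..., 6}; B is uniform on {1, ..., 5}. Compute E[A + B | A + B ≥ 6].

P(A + B ≥ 6) = 2/3.
Summing (A+B)·P(x,y) over outcomes with A + B ≥ 6 gives 31/6.
E[A + B | A + B ≥ 6] = (31/6) / (2/3) = 31/4.

31/4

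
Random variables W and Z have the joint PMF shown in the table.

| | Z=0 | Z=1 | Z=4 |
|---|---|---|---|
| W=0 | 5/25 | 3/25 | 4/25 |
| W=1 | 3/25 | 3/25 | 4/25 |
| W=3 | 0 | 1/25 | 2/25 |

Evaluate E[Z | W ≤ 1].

19/11

P(W ≤ 1) = 22/25.
Σ Z·P over the event = 0·(5/25) + 1·(3/25) + 4·(4/25) + 0·(3/25) + 1·(3/25) + 4·(4/25) = 38/25.
E[Z | W ≤ 1] = (38/25) / (22/25) = 19/11.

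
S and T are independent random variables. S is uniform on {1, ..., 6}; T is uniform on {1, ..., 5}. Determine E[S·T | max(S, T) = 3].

27/5

Outcomes with max(S, T) = 3: (1,3), (2,3), (3,1), (3,2), (3,3), each with probability 1/30.
E[S·T | max(S, T) = 3] = (3 + 6 + 3 + 6 + 9) / 5 = 27/5.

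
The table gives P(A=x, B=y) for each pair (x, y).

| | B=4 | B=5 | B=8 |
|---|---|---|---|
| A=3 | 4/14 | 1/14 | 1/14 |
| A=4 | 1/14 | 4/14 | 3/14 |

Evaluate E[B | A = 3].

P(A = 3) = 3/7.
Summing B·P(A=x,B=y) over the conditioning event gives 29/14.
E[B | A = 3] = (29/14) / (3/7) = 29/6.

29/6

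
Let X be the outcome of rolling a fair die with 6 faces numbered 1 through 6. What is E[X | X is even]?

Given X is even, X is equally likely to be any of {2, 4, 6}.
E[X | X is even] = (2 + 4 + 6) / 3 = 4.

4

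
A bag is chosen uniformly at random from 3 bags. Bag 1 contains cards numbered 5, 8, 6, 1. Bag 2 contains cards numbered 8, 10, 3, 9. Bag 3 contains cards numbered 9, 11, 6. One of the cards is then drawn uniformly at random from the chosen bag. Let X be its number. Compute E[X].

127/18

E[X | bag 1] = (5+8+6+1)/4 = 5.
E[X | bag 2] = (8+10+3+9)/4 = 15/2.
E[X | bag 3] = (9+11+6)/3 = 26/3.
E[X] = (1/3)·(5) + (1/3)·(15/2) + (1/3)·(26/3) = 127/18.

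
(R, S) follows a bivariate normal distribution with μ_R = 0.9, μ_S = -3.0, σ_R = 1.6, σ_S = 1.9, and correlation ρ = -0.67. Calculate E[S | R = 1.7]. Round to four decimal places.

-3.6365

For a bivariate normal, E[S | R=x] = μ_S + ρ·(σ_S/σ_R)·(x − μ_R).
E[S | R=1.7] = -3.0 + (-0.67)·(1.9/1.6)·(1.7 − (0.9)) = -3.0 + (-0.79563)·(0.8) = -3.6365.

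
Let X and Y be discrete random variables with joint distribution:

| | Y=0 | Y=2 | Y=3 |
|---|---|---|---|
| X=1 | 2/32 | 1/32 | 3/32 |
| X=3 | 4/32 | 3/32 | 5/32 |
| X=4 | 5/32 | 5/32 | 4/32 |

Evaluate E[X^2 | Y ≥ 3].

P(Y ≥ 3) = 3/8.
Σ X^2·P over the event = 1·(3/32) + 9·(5/32) + 16·(4/32) = 7/2.
E[X^2 | Y ≥ 3] = (7/2) / (3/8) = 28/3.

28/3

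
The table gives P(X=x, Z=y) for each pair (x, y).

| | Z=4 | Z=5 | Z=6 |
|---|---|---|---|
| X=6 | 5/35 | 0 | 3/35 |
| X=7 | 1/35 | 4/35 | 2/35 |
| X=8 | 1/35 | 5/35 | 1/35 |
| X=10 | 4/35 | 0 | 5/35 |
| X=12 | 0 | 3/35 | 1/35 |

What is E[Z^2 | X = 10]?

P(X = 10) = 9/35.
Σ Z^2·P over the event = 16·(4/35) + 36·(5/35) = 244/35.
E[Z^2 | X = 10] = (244/35) / (9/35) = 244/9.

244/9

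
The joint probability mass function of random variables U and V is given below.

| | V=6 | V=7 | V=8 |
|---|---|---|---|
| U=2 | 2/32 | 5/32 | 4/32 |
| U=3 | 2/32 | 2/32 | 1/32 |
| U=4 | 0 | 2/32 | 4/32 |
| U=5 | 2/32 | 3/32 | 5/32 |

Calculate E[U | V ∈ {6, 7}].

P(V ∈ {6, 7}) = 9/16.
Σ U·P over the event = 2·(2/32) + 2·(5/32) + 3·(2/32) + 3·(2/32) + 4·(2/32) + 5·(2/32) + 5·(3/32) = 59/32.
E[U | V ∈ {6, 7}] = (59/32) / (9/16) = 59/18.

59/18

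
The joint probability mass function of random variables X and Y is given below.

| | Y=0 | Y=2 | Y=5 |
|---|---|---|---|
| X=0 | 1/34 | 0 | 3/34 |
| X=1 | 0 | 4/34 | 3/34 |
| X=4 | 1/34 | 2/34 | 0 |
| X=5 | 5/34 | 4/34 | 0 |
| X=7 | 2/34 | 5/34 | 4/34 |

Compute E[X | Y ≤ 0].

P(Y ≤ 0) = 9/34.
Σ X·P over the event = 0·(1/34) + 4·(1/34) + 5·(5/34) + 7·(2/34) = 43/34.
E[X | Y ≤ 0] = (43/34) / (9/34) = 43/9.

43/9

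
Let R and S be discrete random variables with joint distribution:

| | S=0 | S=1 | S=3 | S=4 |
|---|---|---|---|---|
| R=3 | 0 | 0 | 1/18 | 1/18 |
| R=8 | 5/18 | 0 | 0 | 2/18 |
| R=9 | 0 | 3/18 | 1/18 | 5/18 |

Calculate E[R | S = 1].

9

P(S = 1) = 1/6.
Summing R·P(R=x,S=y) over the conditioning event gives 3/2.
E[R | S = 1] = (3/2) / (1/6) = 9.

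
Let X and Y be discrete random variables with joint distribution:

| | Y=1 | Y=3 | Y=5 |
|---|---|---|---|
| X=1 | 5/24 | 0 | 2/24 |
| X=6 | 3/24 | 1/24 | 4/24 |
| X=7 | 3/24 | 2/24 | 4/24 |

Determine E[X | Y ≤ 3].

32/7

P(Y ≤ 3) = 7/12.
Σ X·P over the event = 1·(5/24) + 6·(3/24) + 6·(1/24) + 7·(3/24) + 7·(2/24) = 8/3.
E[X | Y ≤ 3] = (8/3) / (7/12) = 32/7.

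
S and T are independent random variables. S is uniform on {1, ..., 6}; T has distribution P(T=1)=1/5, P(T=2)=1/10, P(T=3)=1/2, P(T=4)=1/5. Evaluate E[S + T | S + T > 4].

327/47

P(S + T > 4) = 47/60.
Summing (S+T)·P(x,y) over outcomes with S + T > 4 gives 109/20.
E[S + T | S + T > 4] = (109/20) / (47/60) = 327/47.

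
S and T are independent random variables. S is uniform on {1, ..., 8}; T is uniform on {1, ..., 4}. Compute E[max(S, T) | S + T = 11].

P(S + T = 11) = 1/16.
Summing max(S,T)·P(x,y) over outcomes with S + T = 11 gives 15/32.
E[max(S, T) | S + T = 11] = (15/32) / (1/16) = 15/2.

15/2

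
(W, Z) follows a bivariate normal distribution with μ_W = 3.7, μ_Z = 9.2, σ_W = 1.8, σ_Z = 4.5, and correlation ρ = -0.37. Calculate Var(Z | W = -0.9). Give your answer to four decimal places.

17.4778

Var(Z | W=x) = (1 − ρ²)·σ_Z².
Var(Z | W=-0.9) = (4.5)²·(1 − (-0.37)²) = 20.25·0.8631 = 17.4778.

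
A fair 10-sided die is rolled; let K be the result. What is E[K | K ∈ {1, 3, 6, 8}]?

9/2

P(K ∈ {1, 3, 6, 8}) = 2/5.
Σ over the event: 1·1/10 + 3·1/10 + 6·1/10 + 8·1/10 = 9/5.
E[K | K ∈ {1, 3, 6, 8}] = (9/5) / (2/5) = 9/2.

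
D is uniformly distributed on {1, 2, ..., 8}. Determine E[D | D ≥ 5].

Given D ≥ 5, D is equally likely to be any of {5, 6, 7, 8}.
E[D | D ≥ 5] = (5 + 6 + 7 + 8) / 4 = 13/2.

13/2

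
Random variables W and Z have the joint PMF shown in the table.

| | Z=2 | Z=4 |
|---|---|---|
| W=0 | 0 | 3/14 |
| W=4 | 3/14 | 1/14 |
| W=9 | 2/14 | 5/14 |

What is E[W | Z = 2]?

6

P(Z = 2) = 5/14.
Σ W·P over the event = 4·(3/14) + 9·(2/14) = 15/7.
E[W | Z = 2] = (15/7) / (5/14) = 6.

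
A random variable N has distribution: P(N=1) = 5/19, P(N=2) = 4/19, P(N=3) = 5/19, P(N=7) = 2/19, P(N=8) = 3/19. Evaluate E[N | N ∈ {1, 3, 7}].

17/6

P(N ∈ {1, 3, 7}) = 12/19.
Σ over the event: 1·5/19 + 3·5/19 + 7·2/19 = 34/19.
E[N | N ∈ {1, 3, 7}] = (34/19) / (12/19) = 17/6.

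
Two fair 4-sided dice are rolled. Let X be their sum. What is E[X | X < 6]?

P(X < 6) = 5/8.
Σ over the event: 2·1/16 + 3·1/8 + 4·3/16 + 5·1/4 = 5/2.
E[X | X < 6] = (5/2) / (5/8) = 4.

4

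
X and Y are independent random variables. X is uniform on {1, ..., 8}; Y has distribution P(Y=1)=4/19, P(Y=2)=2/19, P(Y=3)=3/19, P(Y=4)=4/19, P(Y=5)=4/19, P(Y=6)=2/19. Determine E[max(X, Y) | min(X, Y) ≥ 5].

P(min(X, Y) ≥ 5) = 3/19.
Summing max(X,Y)·P(x,y) over outcomes with min(X, Y) ≥ 5 gives 79/76.
E[max(X, Y) | min(X, Y) ≥ 5] = (79/76) / (3/19) = 79/12.

79/12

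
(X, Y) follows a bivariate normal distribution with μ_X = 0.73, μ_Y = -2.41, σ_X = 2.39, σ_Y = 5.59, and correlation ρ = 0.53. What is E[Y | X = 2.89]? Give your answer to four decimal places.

For a bivariate normal, E[Y | X=x] = μ_Y + ρ·(σ_Y/σ_X)·(x − μ_X).
E[Y | X=2.89] = -2.41 + (0.53)·(5.59/2.39)·(2.89 − (0.73)) = -2.41 + (1.23962)·(2.16) = 0.2676.

0.2676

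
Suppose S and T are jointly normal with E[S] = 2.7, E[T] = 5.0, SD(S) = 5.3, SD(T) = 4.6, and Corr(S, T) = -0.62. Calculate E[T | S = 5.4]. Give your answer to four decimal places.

3.5471

The regression of T on S has slope ρ·σ_T/σ_S and passes through (μ_S, μ_T).
E[T | S=5.4] = 5.0 + (-0.62)·(4.6/5.3)·(5.4 − (2.7)) = 5.0 + (-0.53811)·(2.7) = 3.5471.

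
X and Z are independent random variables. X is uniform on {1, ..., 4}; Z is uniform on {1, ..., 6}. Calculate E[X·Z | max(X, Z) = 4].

64/7

Outcomes with max(X, Z) = 4: (1,4), (2,4), (3,4), (4,1), (4,2), (4,3), (4,4), each with probability 1/24.
E[X·Z | max(X, Z) = 4] = (4 + 8 + 12 + 4 + 8 + 12 + 16) / 7 = 64/7.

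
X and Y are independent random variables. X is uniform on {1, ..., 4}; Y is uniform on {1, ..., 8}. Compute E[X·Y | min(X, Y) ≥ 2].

15

P(min(X, Y) ≥ 2) = 21/32.
Summing XY·P(x,y) over outcomes with min(X, Y) ≥ 2 gives 315/32.
E[X·Y | min(X, Y) ≥ 2] = (315/32) / (21/32) = 15.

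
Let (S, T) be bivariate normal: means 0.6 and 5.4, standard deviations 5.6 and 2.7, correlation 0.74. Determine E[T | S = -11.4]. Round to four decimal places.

1.1186

For a bivariate normal, E[T | S=x] = μ_T + ρ·(σ_T/σ_S)·(x − μ_S).
E[T | S=-11.4] = 5.4 + (0.74)·(2.7/5.6)·(-11.4 − (0.6)) = 5.4 + (0.356786)·(-12) = 1.1186.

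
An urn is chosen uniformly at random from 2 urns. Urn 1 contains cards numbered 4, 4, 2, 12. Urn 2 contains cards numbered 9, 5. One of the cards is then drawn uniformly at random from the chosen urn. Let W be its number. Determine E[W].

25/4

E[W | urn 1] = (4+4+2+12)/4 = 11/2.
E[W | urn 2] = (9+5)/2 = 7.
By the law of total expectation,
E[W] = (1/2)·(11/2) + (1/2)·(7) = 25/4.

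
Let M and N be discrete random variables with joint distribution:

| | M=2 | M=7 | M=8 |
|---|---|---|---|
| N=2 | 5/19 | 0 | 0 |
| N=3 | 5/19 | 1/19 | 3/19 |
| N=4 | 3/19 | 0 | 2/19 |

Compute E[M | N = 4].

P(N = 4) = 5/19.
Σ M·P over the event = 2·(3/19) + 8·(2/19) = 22/19.
E[M | N = 4] = (22/19) / (5/19) = 22/5.

22/5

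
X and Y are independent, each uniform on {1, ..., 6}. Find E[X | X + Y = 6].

P(X + Y = 6) = 5/36.
Summing X·P(x,y) over outcomes with X + Y = 6 gives 5/12.
E[X | X + Y = 6] = (5/12) / (5/36) = 3.

3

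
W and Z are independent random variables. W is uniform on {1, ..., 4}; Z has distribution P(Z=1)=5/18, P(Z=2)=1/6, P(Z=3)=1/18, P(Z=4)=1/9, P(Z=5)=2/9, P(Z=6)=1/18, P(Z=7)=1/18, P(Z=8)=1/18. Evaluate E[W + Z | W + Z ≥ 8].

191/21

P(W + Z ≥ 8) = 7/24.
Summing (W+Z)·P(x,y) over outcomes with W + Z ≥ 8 gives 191/72.
E[W + Z | W + Z ≥ 8] = (191/72) / (7/24) = 191/21.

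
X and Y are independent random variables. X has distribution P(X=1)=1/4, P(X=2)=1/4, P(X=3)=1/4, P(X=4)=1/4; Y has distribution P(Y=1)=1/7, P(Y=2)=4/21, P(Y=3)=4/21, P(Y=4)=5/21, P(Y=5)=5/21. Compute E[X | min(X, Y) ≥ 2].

3

P(min(X, Y) ≥ 2) = 9/14.
Summing X·P(x,y) over outcomes with min(X, Y) ≥ 2 gives 27/14.
E[X | min(X, Y) ≥ 2] = (27/14) / (9/14) = 3.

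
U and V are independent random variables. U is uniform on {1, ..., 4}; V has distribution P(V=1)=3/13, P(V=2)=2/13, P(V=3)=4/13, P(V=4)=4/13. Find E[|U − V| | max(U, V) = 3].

20/17

P(max(U, V) = 3) = 17/52.
Summing |U−V|·P(x,y) over outcomes with max(U, V) = 3 gives 5/13.
E[|U − V| | max(U, V) = 3] = (5/13) / (17/52) = 20/17.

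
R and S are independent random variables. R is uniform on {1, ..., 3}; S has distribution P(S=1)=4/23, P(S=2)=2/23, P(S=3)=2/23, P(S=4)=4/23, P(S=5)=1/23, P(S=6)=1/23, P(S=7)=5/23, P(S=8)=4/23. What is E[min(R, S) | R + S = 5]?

P(R + S = 5) = 8/69.
Summing min(R,S)·P(x,y) over outcomes with R + S = 5 gives 4/23.
E[min(R, S) | R + S = 5] = (4/23) / (8/69) = 3/2.

3/2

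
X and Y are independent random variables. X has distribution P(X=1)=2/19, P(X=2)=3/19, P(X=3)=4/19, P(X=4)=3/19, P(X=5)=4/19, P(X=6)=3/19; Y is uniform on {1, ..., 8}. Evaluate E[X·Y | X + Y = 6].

57/8

P(X + Y = 6) = 2/19.
Summing XY·P(x,y) over outcomes with X + Y = 6 gives 3/4.
E[X·Y | X + Y = 6] = (3/4) / (2/19) = 57/8.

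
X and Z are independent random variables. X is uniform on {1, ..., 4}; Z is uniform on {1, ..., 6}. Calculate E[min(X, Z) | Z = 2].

Outcomes with Z = 2: (1,2), (2,2), (3,2), (4,2), each with probability 1/24.
E[min(X, Z) | Z = 2] = (1 + 2 + 2 + 2) / 4 = 7/4.

7/4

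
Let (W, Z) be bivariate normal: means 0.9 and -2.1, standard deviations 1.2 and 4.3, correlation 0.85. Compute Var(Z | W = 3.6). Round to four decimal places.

5.1310

The conditional variance in a bivariate normal is σ_Z²(1 − ρ²), independent of x.
Var(Z | W=3.6) = (4.3)²·(1 − (0.85)²) = 18.49·0.2775 = 5.1310.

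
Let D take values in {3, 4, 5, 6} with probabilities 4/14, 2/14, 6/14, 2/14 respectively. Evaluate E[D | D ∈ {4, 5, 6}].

5

P(D ∈ {4, 5, 6}) = 5/7.
Σ over the event: 4·1/7 + 5·3/7 + 6·1/7 = 25/7.
E[D | D ∈ {4, 5, 6}] = (25/7) / (5/7) = 5.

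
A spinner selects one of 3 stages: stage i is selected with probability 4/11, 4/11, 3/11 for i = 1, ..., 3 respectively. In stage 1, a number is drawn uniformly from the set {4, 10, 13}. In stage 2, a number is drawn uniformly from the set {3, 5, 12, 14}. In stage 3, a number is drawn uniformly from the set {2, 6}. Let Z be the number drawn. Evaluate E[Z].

E[Z | stage 1] = (4+10+13)/3 = 9.
E[Z | stage 2] = (3+5+12+14)/4 = 17/2.
E[Z | stage 3] = (2+6)/2 = 4.
By the law of total expectation,
E[Z] = (4/11)·(9) + (4/11)·(17/2) + (3/11)·(4) = 82/11.

82/11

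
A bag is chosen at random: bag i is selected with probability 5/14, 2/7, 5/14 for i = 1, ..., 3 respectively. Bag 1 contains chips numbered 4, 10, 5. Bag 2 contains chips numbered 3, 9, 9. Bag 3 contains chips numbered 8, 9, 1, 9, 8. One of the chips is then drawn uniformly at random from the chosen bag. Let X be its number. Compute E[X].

142/21

E[X | bag 1] = (4+10+5)/3 = 19/3.
E[X | bag 2] = (3+9+9)/3 = 7.
E[X | bag 3] = (8+9+1+9+8)/5 = 7.
By the law of total expectation,
E[X] = (5/14)·(19/3) + (2/7)·(7) + (5/14)·(7) = 142/21.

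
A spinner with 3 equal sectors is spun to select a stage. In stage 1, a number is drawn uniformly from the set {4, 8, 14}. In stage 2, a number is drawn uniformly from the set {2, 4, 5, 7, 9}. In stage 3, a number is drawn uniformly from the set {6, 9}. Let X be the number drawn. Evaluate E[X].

E[X | stage 1] = (4+8+14)/3 = 26/3.
E[X | stage 2] = (2+4+5+7+9)/5 = 27/5.
E[X | stage 3] = (6+9)/2 = 15/2.
By the law of total expectation,
E[X] = (1/3)·(26/3) + (1/3)·(27/5) + (1/3)·(15/2) = 647/90.

647/90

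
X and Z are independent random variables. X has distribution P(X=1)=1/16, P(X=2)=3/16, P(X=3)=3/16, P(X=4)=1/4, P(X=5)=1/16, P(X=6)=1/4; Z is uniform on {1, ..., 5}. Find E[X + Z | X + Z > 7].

P(X + Z > 7) = 3/8.
Summing (X+Z)·P(x,y) over outcomes with X + Z > 7 gives 271/80.
E[X + Z | X + Z > 7] = (271/80) / (3/8) = 271/30.

271/30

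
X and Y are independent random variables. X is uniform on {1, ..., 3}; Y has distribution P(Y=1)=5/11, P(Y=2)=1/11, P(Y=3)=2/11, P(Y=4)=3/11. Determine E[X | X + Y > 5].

P(X + Y > 5) = 8/33.
Summing X·P(x,y) over outcomes with X + Y > 5 gives 7/11.
E[X | X + Y > 5] = (7/11) / (8/33) = 21/8.

21/8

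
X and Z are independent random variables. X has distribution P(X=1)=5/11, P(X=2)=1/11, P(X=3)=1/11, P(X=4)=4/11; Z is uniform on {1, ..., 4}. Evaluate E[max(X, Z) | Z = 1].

P(Z = 1) = 1/4.
Summing max(X,Z)·P(x,y) over outcomes with Z = 1 gives 13/22.
E[max(X, Z) | Z = 1] = (13/22) / (1/4) = 26/11.

26/11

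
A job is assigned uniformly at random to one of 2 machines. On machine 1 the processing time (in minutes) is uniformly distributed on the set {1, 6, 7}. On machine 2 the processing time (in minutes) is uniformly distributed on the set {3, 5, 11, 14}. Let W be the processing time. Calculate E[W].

E[W | machine 1] = (1+6+7)/3 = 14/3.
E[W | machine 2] = (3+5+11+14)/4 = 33/4.
E[W] = (1/2)·(14/3) + (1/2)·(33/4) = 155/24.

155/24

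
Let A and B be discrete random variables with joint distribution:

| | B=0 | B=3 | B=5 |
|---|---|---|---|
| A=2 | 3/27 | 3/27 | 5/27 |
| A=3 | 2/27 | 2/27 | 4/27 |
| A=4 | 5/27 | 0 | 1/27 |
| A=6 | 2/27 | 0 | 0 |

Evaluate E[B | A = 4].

5/6

P(A = 4) = 2/9.
Σ B·P over the event = 0·(5/27) + 5·(1/27) = 5/27.
E[B | A = 4] = (5/27) / (2/9) = 5/6.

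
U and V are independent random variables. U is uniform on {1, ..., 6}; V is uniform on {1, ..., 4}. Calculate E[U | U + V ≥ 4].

80/21

P(U + V ≥ 4) = 7/8.
Summing U·P(x,y) over outcomes with U + V ≥ 4 gives 10/3.
E[U | U + V ≥ 4] = (10/3) / (7/8) = 80/21.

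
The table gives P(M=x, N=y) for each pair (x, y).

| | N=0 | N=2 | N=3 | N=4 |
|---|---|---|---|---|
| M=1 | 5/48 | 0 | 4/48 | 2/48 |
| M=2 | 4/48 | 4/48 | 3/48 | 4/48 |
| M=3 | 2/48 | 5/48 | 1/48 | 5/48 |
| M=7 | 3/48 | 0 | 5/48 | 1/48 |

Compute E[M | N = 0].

20/7

P(N = 0) = 7/24.
Σ M·P over the event = 1·(5/48) + 2·(4/48) + 3·(2/48) + 7·(3/48) = 5/6.
E[M | N = 0] = (5/6) / (7/24) = 20/7.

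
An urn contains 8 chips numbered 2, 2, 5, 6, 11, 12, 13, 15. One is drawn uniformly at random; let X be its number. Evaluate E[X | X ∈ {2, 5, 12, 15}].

36/5

P(X ∈ {2, 5, 12, 15}) = 5/8.
Σ over the event: 2·1/4 + 5·1/8 + 12·1/8 + 15·1/8 = 9/2.
E[X | X ∈ {2, 5, 12, 15}] = (9/2) / (5/8) = 36/5.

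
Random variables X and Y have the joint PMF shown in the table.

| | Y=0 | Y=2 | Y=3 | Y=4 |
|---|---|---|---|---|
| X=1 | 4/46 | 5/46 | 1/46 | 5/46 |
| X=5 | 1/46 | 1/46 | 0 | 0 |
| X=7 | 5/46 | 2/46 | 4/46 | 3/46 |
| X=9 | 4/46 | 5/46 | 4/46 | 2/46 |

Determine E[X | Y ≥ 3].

P(Y ≥ 3) = 19/46.
Σ X·P over the event = 1·(1/46) + 1·(5/46) + 7·(4/46) + 7·(3/46) + 9·(4/46) + 9·(2/46) = 109/46.
E[X | Y ≥ 3] = (109/46) / (19/46) = 109/19.

109/19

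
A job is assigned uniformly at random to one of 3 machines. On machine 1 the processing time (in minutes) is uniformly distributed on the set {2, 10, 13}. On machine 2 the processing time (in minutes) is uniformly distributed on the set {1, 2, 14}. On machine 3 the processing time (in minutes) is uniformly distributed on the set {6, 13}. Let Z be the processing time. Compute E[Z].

E[Z | machine 1] = (2+10+13)/3 = 25/3.
E[Z | machine 2] = (1+2+14)/3 = 17/3.
E[Z | machine 3] = (6+13)/2 = 19/2.
By the law of total expectation,
E[Z] = (1/3)·(25/3) + (1/3)·(17/3) + (1/3)·(19/2) = 47/6.

47/6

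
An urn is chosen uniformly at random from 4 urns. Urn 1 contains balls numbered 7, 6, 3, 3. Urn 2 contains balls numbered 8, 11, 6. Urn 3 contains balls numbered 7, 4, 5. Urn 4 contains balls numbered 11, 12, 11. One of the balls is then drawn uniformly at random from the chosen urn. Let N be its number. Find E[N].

E[N | urn 1] = (7+6+3+3)/4 = 19/4.
E[N | urn 2] = (8+11+6)/3 = 25/3.
E[N | urn 3] = (7+4+5)/3 = 16/3.
E[N | urn 4] = (11+12+11)/3 = 34/3.
E[N] = (1/4)·(19/4) + (1/4)·(25/3) + (1/4)·(16/3) + (1/4)·(34/3) = 119/16.

119/16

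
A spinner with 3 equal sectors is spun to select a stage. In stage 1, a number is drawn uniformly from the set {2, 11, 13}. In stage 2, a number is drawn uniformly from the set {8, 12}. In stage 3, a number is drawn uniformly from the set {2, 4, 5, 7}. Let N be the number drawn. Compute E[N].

E[N | stage 1] = (2+11+13)/3 = 26/3.
E[N | stage 2] = (8+12)/2 = 10.
E[N | stage 3] = (2+4+5+7)/4 = 9/2.
E[N] = (1/3)·(26/3) + (1/3)·(10) + (1/3)·(9/2) = 139/18.

139/18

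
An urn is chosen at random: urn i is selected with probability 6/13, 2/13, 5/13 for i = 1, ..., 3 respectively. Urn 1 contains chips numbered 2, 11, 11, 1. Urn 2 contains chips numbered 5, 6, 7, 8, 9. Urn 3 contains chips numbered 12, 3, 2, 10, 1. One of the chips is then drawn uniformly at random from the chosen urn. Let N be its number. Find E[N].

159/26

E[N | urn 1] = (2+11+11+1)/4 = 25/4.
E[N | urn 2] = (5+6+7+8+9)/5 = 7.
E[N | urn 3] = (12+3+2+10+1)/5 = 28/5.
E[N] = (6/13)·(25/4) + (2/13)·(7) + (5/13)·(28/5) = 159/26.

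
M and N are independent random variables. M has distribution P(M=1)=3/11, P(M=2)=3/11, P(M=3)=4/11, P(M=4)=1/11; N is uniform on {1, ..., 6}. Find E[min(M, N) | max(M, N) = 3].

P(max(M, N) = 3) = 3/11.
Summing min(M,N)·P(x,y) over outcomes with max(M, N) = 3 gives 1/2.
E[min(M, N) | max(M, N) = 3] = (1/2) / (3/11) = 11/6.

11/6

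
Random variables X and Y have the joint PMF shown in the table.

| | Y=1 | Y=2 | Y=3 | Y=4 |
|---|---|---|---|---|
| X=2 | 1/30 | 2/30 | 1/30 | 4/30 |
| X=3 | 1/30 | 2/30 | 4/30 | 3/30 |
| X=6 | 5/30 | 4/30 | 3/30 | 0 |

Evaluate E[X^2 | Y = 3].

P(Y = 3) = 4/15.
Σ X^2·P over the event = 4·(1/30) + 9·(4/30) + 36·(3/30) = 74/15.
E[X^2 | Y = 3] = (74/15) / (4/15) = 37/2.

37/2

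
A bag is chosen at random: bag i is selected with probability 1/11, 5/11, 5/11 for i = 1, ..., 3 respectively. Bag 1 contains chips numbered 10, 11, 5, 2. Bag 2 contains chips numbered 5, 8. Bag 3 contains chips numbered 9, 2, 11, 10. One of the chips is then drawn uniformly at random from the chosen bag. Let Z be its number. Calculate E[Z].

159/22

E[Z | bag 1] = (10+11+5+2)/4 = 7.
E[Z | bag 2] = (5+8)/2 = 13/2.
E[Z | bag 3] = (9+2+11+10)/4 = 8.
By the law of total expectation,
E[Z] = (1/11)·(7) + (5/11)·(13/2) + (5/11)·(8) = 159/22.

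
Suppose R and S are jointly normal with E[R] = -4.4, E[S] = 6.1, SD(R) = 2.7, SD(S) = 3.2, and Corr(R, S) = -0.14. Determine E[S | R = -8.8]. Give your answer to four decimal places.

6.8301

For a bivariate normal, E[S | R=x] = μ_S + ρ·(σ_S/σ_R)·(x − μ_R).
E[S | R=-8.8] = 6.1 + (-0.14)·(3.2/2.7)·(-8.8 − (-4.4)) = 6.1 + (-0.16593)·(-4.4) = 6.8301.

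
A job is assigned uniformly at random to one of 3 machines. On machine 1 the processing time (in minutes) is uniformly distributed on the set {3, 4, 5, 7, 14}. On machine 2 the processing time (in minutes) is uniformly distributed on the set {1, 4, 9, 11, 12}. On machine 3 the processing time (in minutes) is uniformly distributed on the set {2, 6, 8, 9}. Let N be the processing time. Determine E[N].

E[N | machine 1] = (3+4+5+7+14)/5 = 33/5.
E[N | machine 2] = (1+4+9+11+12)/5 = 37/5.
E[N | machine 3] = (2+6+8+9)/4 = 25/4.
By the law of total expectation,
E[N] = (1/3)·(33/5) + (1/3)·(37/5) + (1/3)·(25/4) = 27/4.

27/4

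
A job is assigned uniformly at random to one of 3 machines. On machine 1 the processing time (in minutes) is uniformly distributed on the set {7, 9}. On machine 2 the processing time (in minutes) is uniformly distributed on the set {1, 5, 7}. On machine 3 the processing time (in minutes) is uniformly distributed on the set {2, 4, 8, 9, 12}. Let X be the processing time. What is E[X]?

58/9

E[X | machine 1] = (7+9)/2 = 8.
E[X | machine 2] = (1+5+7)/3 = 13/3.
E[X | machine 3] = (2+4+8+9+12)/5 = 7.
By the law of total expectation,
E[X] = (1/3)·(8) + (1/3)·(13/3) + (1/3)·(7) = 58/9.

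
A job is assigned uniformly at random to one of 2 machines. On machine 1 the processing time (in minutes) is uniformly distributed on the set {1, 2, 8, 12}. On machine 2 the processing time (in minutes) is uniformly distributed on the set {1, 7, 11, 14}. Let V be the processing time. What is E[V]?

E[V | machine 1] = (1+2+8+12)/4 = 23/4.
E[V | machine 2] = (1+7+11+14)/4 = 33/4.
By the law of total expectation,
E[V] = (1/2)·(23/4) + (1/2)·(33/4) = 7.

7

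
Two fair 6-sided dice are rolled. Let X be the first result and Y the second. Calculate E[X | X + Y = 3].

3/2

P(X + Y = 3) = 1/18.
Summing X·P(x,y) over outcomes with X + Y = 3 gives 1/12.
E[X | X + Y = 3] = (1/12) / (1/18) = 3/2.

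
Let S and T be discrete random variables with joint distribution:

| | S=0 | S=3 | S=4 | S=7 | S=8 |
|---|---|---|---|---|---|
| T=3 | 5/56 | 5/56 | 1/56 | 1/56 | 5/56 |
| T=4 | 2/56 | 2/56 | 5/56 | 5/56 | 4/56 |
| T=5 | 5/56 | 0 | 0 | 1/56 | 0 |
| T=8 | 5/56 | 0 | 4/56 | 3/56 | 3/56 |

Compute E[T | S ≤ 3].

37/8

P(S ≤ 3) = 3/7.
Σ T·P over the event = 3·(5/56) + 4·(2/56) + 5·(5/56) + 8·(5/56) + 3·(5/56) + 4·(2/56) = 111/56.
E[T | S ≤ 3] = (111/56) / (3/7) = 37/8.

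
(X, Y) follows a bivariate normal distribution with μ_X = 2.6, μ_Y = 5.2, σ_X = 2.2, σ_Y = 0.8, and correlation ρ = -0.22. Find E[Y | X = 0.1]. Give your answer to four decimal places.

For a bivariate normal, E[Y | X=x] = μ_Y + ρ·(σ_Y/σ_X)·(x − μ_X).
E[Y | X=0.1] = 5.2 + (-0.22)·(0.8/2.2)·(0.1 − (2.6)) = 5.2 + (-0.08)·(-2.5) = 5.4000.

5.4000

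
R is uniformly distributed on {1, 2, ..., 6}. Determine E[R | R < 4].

Given R < 4, R is equally likely to be any of {1, 2, 3}.
E[R | R < 4] = (1 + 2 + 3) / 3 = 2.

2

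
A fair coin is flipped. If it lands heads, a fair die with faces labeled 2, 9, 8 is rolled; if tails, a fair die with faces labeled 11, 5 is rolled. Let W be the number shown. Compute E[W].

E[W | heads] = (2+9+8)/3 = 19/3.
E[W | tails] = (11+5)/2 = 8.
By the law of total expectation,
E[W] = (1/2)·(19/3) + (1/2)·(8) = 43/6.

43/6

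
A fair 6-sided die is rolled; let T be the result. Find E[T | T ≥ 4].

5

Given T ≥ 4, T is equally likely to be any of {4, 5, 6}.
E[T | T ≥ 4] = (4 + 5 + 6) / 3 = 5.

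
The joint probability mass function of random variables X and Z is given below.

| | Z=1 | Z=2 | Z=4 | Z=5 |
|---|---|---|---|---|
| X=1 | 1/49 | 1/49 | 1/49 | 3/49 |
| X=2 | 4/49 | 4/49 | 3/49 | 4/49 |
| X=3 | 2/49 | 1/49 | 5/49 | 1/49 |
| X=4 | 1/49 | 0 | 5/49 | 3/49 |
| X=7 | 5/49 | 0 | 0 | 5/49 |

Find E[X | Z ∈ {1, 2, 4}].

P(Z ∈ {1, 2, 4}) = 33/49.
Summing X·P(X=x,Z=y) over the conditioning event gives 108/49.
E[X | Z ∈ {1, 2, 4}] = (108/49) / (33/49) = 36/11.

36/11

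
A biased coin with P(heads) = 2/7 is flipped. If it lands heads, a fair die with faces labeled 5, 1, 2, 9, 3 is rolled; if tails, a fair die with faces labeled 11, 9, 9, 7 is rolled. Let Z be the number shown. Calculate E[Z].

E[Z | heads] = (5+1+2+9+3)/5 = 4.
E[Z | tails] = (11+9+9+7)/4 = 9.
By the law of total expectation,
E[Z] = (2/7)·(4) + (5/7)·(9) = 53/7.

53/7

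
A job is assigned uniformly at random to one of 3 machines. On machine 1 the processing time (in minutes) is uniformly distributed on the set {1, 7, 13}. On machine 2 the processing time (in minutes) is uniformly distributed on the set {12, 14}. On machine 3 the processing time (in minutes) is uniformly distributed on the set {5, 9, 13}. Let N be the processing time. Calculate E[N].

E[N | machine 1] = (1+7+13)/3 = 7.
E[N | machine 2] = (12+14)/2 = 13.
E[N | machine 3] = (5+9+13)/3 = 9.
By the law of total expectation,
E[N] = (1/3)·(7) + (1/3)·(13) + (1/3)·(9) = 29/3.

29/3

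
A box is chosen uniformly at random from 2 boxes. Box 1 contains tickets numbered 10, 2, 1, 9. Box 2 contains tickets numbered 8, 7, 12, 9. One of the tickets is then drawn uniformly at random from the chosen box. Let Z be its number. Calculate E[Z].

E[Z | box 1] = (10+2+1+9)/4 = 11/2.
E[Z | box 2] = (8+7+12+9)/4 = 9.
By the law of total expectation,
E[Z] = (1/2)·(11/2) + (1/2)·(9) = 29/4.

29/4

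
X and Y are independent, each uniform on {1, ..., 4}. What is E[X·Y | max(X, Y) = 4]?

Outcomes with max(X, Y) = 4: (1,4), (2,4), (3,4), (4,1), (4,2), (4,3), (4,4), each with probability 1/16.
E[X·Y | max(X, Y) = 4] = (4 + 8 + 12 + 4 + 8 + 12 + 16) / 7 = 64/7.

64/7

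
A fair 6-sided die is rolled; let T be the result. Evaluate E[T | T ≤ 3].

2

Given T ≤ 3, T is equally likely to be any of {1, 2, 3}.
E[T | T ≤ 3] = (1 + 2 + 3) / 3 = 2.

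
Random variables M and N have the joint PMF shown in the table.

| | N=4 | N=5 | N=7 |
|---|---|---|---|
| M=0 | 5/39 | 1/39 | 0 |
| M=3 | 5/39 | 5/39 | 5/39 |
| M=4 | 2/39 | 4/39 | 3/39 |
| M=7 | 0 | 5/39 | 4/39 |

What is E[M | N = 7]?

55/12

P(N = 7) = 4/13.
Σ M·P over the event = 3·(5/39) + 4·(3/39) + 7·(4/39) = 55/39.
E[M | N = 7] = (55/39) / (4/13) = 55/12.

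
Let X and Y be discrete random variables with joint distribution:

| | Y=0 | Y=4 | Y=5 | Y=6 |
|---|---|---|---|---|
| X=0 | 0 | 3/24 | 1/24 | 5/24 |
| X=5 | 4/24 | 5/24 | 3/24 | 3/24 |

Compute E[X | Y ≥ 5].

5/2

P(Y ≥ 5) = 1/2.
Σ X·P over the event = 0·(1/24) + 0·(5/24) + 5·(3/24) + 5·(3/24) = 5/4.
E[X | Y ≥ 5] = (5/4) / (1/2) = 5/2.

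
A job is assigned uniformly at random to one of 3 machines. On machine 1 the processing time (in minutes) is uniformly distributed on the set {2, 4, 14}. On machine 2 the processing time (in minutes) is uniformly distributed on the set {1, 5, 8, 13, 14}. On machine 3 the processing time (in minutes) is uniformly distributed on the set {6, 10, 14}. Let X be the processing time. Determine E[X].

E[X | machine 1] = (2+4+14)/3 = 20/3.
E[X | machine 2] = (1+5+8+13+14)/5 = 41/5.
E[X | machine 3] = (6+10+14)/3 = 10.
E[X] = (1/3)·(20/3) + (1/3)·(41/5) + (1/3)·(10) = 373/45.

373/45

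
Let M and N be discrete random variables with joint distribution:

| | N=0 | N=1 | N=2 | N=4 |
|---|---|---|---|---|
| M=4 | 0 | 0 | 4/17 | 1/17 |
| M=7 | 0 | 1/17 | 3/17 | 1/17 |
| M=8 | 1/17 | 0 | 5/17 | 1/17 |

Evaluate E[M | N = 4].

P(N = 4) = 3/17.
Σ M·P over the event = 4·(1/17) + 7·(1/17) + 8·(1/17) = 19/17.
E[M | N = 4] = (19/17) / (3/17) = 19/3.

19/3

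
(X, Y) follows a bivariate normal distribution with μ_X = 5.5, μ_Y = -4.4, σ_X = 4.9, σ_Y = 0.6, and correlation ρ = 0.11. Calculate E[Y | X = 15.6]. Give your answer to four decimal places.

For a bivariate normal, E[Y | X=x] = μ_Y + ρ·(σ_Y/σ_X)·(x − μ_X).
E[Y | X=15.6] = -4.4 + (0.11)·(0.6/4.9)·(15.6 − (5.5)) = -4.4 + (0.013469)·(10.1) = -4.2640.

-4.2640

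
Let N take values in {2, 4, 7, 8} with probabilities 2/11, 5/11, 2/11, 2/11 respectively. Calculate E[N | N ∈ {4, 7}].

P(N ∈ {4, 7}) = 7/11.
Σ over the event: 4·5/11 + 7·2/11 = 34/11.
E[N | N ∈ {4, 7}] = (34/11) / (7/11) = 34/7.

34/7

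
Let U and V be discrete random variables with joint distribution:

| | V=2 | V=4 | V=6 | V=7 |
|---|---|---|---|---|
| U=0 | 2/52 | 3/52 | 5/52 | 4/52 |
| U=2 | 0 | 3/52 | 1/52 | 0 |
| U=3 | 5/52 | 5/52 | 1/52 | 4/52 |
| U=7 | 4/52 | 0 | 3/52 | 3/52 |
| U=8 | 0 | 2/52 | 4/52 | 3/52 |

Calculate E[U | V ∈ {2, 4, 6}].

69/19

P(V ∈ {2, 4, 6}) = 19/26.
Summing U·P(U=x,V=y) over the conditioning event gives 69/26.
E[U | V ∈ {2, 4, 6}] = (69/26) / (19/26) = 69/19.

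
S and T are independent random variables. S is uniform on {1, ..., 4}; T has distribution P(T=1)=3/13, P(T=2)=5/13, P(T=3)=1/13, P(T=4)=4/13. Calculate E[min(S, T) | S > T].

8/5

P(S > T) = 5/13.
Summing min(S,T)·P(x,y) over outcomes with S > T gives 8/13.
E[min(S, T) | S > T] = (8/13) / (5/13) = 8/5.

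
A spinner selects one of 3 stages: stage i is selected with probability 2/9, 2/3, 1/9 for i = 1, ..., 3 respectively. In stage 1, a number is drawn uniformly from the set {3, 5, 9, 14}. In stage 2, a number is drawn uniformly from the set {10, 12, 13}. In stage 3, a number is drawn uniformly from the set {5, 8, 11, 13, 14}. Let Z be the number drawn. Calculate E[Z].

319/30

E[Z | stage 1] = (3+5+9+14)/4 = 31/4.
E[Z | stage 2] = (10+12+13)/3 = 35/3.
E[Z | stage 3] = (5+8+11+13+14)/5 = 51/5.
By the law of total expectation,
E[Z] = (2/9)·(31/4) + (2/3)·(35/3) + (1/9)·(51/5) = 319/30.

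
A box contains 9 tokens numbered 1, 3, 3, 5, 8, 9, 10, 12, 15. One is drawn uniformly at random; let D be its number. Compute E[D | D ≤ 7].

3

P(D ≤ 7) = 4/9.
Σ over the event: 1·1/9 + 3·2/9 + 5·1/9 = 4/3.
E[D | D ≤ 7] = (4/3) / (4/9) = 3.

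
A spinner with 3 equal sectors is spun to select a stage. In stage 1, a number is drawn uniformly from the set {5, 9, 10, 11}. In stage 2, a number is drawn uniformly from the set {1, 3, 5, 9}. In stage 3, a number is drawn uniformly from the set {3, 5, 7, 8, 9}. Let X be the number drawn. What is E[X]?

131/20

E[X | stage 1] = (5+9+10+11)/4 = 35/4.
E[X | stage 2] = (1+3+5+9)/4 = 9/2.
E[X | stage 3] = (3+5+7+8+9)/5 = 32/5.
E[X] = (1/3)·(35/4) + (1/3)·(9/2) + (1/3)·(32/5) = 131/20.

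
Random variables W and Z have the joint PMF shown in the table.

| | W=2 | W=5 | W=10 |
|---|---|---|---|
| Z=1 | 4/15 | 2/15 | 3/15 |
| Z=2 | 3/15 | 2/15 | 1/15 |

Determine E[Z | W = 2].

P(W = 2) = 7/15.
Σ Z·P over the event = 1·(4/15) + 2·(3/15) = 2/3.
E[Z | W = 2] = (2/3) / (7/15) = 10/7.

10/7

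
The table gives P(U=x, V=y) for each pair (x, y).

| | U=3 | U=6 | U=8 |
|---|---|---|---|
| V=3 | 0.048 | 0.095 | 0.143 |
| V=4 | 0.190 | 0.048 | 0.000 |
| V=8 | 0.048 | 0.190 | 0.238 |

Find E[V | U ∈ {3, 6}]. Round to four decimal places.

5.3069

P(U ∈ {3, 6}) = 0.619.
Summing V·P(U=x,V=y) over the conditioning event gives 3.285.
E[V | U ∈ {3, 6}] = (3.285) / (0.619) = 5.3069.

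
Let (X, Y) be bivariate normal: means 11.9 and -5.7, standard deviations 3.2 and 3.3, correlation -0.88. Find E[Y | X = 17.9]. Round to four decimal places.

-11.1450

The regression of Y on X has slope ρ·σ_Y/σ_X and passes through (μ_X, μ_Y).
E[Y | X=17.9] = -5.7 + (-0.88)·(3.3/3.2)·(17.9 − (11.9)) = -5.7 + (-0.9075)·(6) = -11.1450.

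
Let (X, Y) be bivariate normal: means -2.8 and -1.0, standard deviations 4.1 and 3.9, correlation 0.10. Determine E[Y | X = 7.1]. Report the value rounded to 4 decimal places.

E[Y | X=x] = μ_Y + ρ(σ_Y/σ_X)(x − μ_X) for jointly normal variables.
E[Y | X=7.1] = -1.0 + (0.10)·(3.9/4.1)·(7.1 − (-2.8)) = -1.0 + (0.095122)·(9.9) = -0.0583.

-0.0583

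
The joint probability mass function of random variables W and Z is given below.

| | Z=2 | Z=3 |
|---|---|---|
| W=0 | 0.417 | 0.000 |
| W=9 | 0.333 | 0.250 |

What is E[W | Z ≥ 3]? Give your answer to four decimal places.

P(Z ≥ 3) = 0.250.
Σ W·P over the event = 9·(0.250) = 2.250.
E[W | Z ≥ 3] = (2.250) / (0.250) = 9.0000.

9.0000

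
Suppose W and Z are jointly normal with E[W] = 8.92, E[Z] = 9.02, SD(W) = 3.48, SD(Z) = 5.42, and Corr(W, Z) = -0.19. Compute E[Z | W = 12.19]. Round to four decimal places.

8.0523

The regression of Z on W has slope ρ·σ_Z/σ_W and passes through (μ_W, μ_Z).
E[Z | W=12.19] = 9.02 + (-0.19)·(5.42/3.48)·(12.19 − (8.92)) = 9.02 + (-0.29592)·(3.27) = 8.0523.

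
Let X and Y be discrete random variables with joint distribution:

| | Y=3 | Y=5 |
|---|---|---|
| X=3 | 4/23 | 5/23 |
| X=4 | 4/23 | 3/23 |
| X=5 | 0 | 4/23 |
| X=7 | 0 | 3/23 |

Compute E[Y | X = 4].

27/7

P(X = 4) = 7/23.
Summing Y·P(X=x,Y=y) over the conditioning event gives 27/23.
E[Y | X = 4] = (27/23) / (7/23) = 27/7.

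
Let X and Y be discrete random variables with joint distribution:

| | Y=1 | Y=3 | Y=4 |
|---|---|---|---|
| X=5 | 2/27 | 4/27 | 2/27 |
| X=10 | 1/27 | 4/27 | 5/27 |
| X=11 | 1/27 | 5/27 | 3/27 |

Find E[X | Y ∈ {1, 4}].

62/7

P(Y ∈ {1, 4}) = 14/27.
Σ X·P over the event = 5·(2/27) + 5·(2/27) + 10·(1/27) + 10·(5/27) + 11·(1/27) + 11·(3/27) = 124/27.
E[X | Y ∈ {1, 4}] = (124/27) / (14/27) = 62/7.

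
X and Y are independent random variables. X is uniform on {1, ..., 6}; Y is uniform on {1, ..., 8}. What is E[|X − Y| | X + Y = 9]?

Outcomes with X + Y = 9: (1,8), (2,7), (3,6), (4,5), (5,4), (6,3), each with probability 1/48.
E[|X − Y| | X + Y = 9] = (7 + 5 + 3 + 1 + 1 + 3) / 6 = 10/3.

10/3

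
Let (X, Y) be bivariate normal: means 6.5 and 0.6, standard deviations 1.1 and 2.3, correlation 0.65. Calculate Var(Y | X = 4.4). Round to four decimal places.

For a bivariate normal, Var(Y | X=x) = σ_Y²(1 − ρ²).
Var(Y | X=4.4) = (2.3)²·(1 − (0.65)²) = 5.29·0.5775 = 3.0550.

3.0550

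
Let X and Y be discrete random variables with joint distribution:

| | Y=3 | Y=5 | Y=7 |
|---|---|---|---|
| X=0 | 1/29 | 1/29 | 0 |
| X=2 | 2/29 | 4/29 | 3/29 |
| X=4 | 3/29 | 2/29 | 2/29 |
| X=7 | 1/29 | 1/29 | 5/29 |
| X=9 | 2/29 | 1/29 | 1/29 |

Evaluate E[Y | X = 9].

9/2

P(X = 9) = 4/29.
Σ Y·P over the event = 3·(2/29) + 5·(1/29) + 7·(1/29) = 18/29.
E[Y | X = 9] = (18/29) / (4/29) = 9/2.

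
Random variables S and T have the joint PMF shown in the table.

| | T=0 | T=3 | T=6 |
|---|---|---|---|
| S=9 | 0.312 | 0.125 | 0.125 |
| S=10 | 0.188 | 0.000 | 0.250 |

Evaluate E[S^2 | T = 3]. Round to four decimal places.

81.0000

P(T = 3) = 0.125.
Summing S^2·P(S=x,T=y) over the conditioning event gives 10.125.
E[S^2 | T = 3] = (10.125) / (0.125) = 81.0000.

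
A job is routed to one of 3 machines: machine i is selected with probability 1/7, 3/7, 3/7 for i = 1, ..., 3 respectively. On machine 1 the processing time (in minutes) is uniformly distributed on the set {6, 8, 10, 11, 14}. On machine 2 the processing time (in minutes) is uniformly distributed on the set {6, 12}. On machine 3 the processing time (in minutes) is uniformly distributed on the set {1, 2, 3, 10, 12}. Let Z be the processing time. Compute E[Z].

E[Z | machine 1] = (6+8+10+11+14)/5 = 49/5.
E[Z | machine 2] = (6+12)/2 = 9.
E[Z | machine 3] = (1+2+3+10+12)/5 = 28/5.
By the law of total expectation,
E[Z] = (1/7)·(49/5) + (3/7)·(9) + (3/7)·(28/5) = 268/35.

268/35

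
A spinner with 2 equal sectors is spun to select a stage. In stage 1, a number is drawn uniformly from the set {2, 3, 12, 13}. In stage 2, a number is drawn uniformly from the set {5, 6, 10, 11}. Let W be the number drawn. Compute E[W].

E[W | stage 1] = (2+3+12+13)/4 = 15/2.
E[W | stage 2] = (5+6+10+11)/4 = 8.
E[W] = (1/2)·(15/2) + (1/2)·(8) = 31/4.

31/4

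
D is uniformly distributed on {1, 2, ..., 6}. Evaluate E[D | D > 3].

Given D > 3, D is equally likely to be any of {4, 5, 6}.
E[D | D > 3] = (4 + 5 + 6) / 3 = 5.

5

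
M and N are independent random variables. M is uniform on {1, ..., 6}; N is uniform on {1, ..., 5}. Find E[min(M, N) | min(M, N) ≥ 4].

13/3

Outcomes with min(M, N) ≥ 4: (4,4), (4,5), (5,4), (5,5), (6,4), (6,5), each with probability 1/30.
E[min(M, N) | min(M, N) ≥ 4] = (4 + 4 + 4 + 5 + 4 + 5) / 6 = 13/3.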